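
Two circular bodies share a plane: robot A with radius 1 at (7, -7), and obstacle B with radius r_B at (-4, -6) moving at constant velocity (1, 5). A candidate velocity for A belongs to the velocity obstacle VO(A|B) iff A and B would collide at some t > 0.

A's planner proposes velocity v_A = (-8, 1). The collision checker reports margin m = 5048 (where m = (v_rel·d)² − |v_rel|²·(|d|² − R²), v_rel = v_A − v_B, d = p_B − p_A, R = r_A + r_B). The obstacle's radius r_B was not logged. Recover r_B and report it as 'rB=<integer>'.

m = 5048
d = (-11, 1);  v_rel = (-9, -4),  |v_rel|² = 97
v_rel×d = (-9)·(1) − (-4)·(-11) = -53
since m = R²·97 − (-53)²:  R² = (2809 + 5048) / 97 = 81
R = √81 = 9  ⇒  r_B = 9 − 1 = 8

rB=8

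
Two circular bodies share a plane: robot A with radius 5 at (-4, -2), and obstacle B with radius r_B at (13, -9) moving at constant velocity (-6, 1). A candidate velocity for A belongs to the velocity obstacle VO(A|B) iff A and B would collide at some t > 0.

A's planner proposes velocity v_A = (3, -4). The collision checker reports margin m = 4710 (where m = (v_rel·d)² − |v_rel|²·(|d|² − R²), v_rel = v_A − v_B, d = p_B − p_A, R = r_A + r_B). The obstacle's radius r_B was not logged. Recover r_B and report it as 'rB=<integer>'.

m = 4710
d = (17, -7);  v_rel = (9, -5),  |v_rel|² = 106
v_rel×d = (9)·(-7) − (-5)·(17) = 22
since m = R²·106 − 22²:  R² = (484 + 4710) / 106 = 49
R = √49 = 7  ⇒  r_B = 7 − 5 = 2

rB=2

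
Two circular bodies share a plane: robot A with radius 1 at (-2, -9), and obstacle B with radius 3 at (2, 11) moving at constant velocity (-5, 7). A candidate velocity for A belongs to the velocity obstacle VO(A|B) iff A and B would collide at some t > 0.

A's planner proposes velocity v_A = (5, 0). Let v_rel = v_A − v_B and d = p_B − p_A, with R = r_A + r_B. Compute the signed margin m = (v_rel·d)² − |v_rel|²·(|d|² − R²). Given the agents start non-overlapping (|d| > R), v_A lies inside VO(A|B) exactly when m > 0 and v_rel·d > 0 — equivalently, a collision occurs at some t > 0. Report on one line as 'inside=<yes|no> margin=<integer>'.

d = (4, 20),  |d|² = 416;  R = 1+3 = 4,  c = 416−4² = 400
v_rel = (10, -7),  |v_rel|² = 149;  v_rel·d = (10)·(4) + (-7)·(20) = -100
149·t² + 200·t + 400 = 0  ⇒  m = (-100)² − 149·400 = -49600
m = -49600 < 0,  v_rel·d = -100 < 0  ⇒  outside

inside=no margin=-49600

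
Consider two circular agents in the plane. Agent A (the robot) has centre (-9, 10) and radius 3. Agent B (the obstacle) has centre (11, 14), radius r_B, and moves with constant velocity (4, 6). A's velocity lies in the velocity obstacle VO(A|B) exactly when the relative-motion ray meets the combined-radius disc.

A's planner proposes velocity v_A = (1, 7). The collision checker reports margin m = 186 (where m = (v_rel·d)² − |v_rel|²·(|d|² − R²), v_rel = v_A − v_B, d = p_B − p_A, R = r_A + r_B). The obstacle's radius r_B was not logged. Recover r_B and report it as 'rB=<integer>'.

m = 186
d = (20, 4);  v_rel = (-3, 1),  |v_rel|² = 10
v_rel×d = (-3)·(4) − (1)·(20) = -32
since m = R²·10 − (-32)²:  R² = (1024 + 186) / 10 = 121
R = √121 = 11  ⇒  r_B = 11 − 3 = 8

rB=8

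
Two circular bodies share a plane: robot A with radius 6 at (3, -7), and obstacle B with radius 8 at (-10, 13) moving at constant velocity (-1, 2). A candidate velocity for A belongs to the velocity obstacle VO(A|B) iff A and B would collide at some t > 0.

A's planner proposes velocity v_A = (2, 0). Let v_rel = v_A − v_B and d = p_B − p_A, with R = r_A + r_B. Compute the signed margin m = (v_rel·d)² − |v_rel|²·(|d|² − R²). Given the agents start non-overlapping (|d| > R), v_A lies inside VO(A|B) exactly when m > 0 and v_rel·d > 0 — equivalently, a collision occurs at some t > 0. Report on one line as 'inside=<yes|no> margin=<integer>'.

d = (-13, 20),  |d|² = 569;  R = 6+8 = 14,  c = 569−14² = 373
v_rel = (3, -2),  |v_rel|² = 13;  v_rel·d = (3)·(-13) + (-2)·(20) = -79
13·t² + 158·t + 373 = 0  ⇒  m = (-79)² − 13·373 = 1392
m = 1392 > 0,  v_rel·d = -79 < 0  ⇒  outside

inside=no margin=1392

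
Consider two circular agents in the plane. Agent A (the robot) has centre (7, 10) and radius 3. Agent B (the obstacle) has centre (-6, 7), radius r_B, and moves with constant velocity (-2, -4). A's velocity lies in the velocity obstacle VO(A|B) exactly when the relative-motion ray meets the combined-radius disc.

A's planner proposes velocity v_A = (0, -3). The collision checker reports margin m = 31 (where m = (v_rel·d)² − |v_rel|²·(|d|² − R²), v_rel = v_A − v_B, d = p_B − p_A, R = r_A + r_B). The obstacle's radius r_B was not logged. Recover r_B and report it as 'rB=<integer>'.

m = 31
d = (-13, -3);  v_rel = (2, 1),  |v_rel|² = 5
v_rel×d = (2)·(-3) − (1)·(-13) = 7
since m = R²·5 − 7²:  R² = (49 + 31) / 5 = 16
R = √16 = 4  ⇒  r_B = 4 − 3 = 1

rB=1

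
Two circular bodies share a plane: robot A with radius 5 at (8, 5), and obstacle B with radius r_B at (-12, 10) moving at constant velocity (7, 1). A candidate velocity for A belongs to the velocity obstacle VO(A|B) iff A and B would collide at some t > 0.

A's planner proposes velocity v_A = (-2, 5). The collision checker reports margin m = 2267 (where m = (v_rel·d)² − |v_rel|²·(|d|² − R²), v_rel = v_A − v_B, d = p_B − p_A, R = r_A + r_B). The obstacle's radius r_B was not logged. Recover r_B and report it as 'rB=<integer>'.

m = 2267
d = (-20, 5);  v_rel = (-9, 4),  |v_rel|² = 97
v_rel×d = (-9)·(5) − (4)·(-20) = 35
since m = R²·97 − 35²:  R² = (1225 + 2267) / 97 = 36
R = √36 = 6  ⇒  r_B = 6 − 5 = 1

rB=1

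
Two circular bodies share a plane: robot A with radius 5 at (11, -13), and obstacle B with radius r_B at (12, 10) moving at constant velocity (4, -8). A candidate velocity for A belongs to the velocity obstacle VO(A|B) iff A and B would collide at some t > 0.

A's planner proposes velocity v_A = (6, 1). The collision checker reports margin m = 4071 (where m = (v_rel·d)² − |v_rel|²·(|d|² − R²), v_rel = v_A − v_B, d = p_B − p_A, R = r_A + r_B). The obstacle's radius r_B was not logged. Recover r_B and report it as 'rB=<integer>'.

m = 4071
d = (1, 23);  v_rel = (2, 9),  |v_rel|² = 85
v_rel×d = (2)·(23) − (9)·(1) = 37
since m = R²·85 − 37²:  R² = (1369 + 4071) / 85 = 64
R = √64 = 8  ⇒  r_B = 8 − 5 = 3

rB=3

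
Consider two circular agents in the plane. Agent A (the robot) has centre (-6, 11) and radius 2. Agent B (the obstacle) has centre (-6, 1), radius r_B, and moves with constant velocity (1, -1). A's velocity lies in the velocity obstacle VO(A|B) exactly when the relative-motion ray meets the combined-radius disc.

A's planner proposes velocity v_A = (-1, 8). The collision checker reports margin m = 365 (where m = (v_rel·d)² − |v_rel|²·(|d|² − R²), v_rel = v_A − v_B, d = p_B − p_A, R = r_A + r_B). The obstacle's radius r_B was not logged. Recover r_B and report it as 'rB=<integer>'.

m = 365
d = (0, -10);  v_rel = (-2, 9),  |v_rel|² = 85
v_rel×d = (-2)·(-10) − (9)·(0) = 20
since m = R²·85 − 20²:  R² = (400 + 365) / 85 = 9
R = √9 = 3  ⇒  r_B = 3 − 2 = 1

rB=1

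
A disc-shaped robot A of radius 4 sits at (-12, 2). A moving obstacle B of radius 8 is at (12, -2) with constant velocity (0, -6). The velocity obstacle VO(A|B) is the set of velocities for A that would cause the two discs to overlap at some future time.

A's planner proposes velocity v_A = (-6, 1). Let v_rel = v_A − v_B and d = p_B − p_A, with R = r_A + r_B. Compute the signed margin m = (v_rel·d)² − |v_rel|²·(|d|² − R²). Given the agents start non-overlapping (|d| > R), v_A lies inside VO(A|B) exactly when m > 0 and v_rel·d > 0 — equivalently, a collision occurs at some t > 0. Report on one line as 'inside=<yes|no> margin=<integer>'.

d = (24, -4),  |d|² = 592;  R = 4+8 = 12,  c = 592−12² = 448
v_rel = (-6, 7),  |v_rel|² = 85;  v_rel·d = (-6)·(24) + (7)·(-4) = -172
85·t² + 344·t + 448 = 0  ⇒  m = (-172)² − 85·448 = -8496
m = -8496 < 0,  v_rel·d = -172 < 0  ⇒  outside

inside=no margin=-8496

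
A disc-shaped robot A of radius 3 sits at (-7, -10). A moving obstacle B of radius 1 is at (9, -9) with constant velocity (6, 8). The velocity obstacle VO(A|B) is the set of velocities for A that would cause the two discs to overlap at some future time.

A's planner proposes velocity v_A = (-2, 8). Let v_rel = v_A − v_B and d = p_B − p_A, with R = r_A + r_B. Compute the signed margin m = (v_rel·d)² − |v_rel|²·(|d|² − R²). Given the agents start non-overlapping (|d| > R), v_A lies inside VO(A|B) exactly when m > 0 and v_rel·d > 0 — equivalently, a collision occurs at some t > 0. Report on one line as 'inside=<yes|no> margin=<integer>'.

d = (16, 1),  |d|² = 257;  R = 3+1 = 4,  c = 257−4² = 241
v_rel = (-8, 0),  |v_rel|² = 64;  v_rel·d = (-8)·(16) + (0)·(1) = -128
64·t² + 256·t + 241 = 0  ⇒  m = (-128)² − 64·241 = 960
m = 960 > 0,  v_rel·d = -128 < 0  ⇒  outside

inside=no margin=960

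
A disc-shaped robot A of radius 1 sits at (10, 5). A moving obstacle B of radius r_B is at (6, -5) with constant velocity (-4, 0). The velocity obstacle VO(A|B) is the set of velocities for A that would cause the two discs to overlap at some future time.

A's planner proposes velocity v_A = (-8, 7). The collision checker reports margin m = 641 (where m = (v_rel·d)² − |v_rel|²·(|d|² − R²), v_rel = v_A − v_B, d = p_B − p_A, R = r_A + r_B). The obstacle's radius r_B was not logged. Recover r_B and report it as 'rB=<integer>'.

m = 641
d = (-4, -10);  v_rel = (-4, 7),  |v_rel|² = 65
v_rel×d = (-4)·(-10) − (7)·(-4) = 68
since m = R²·65 − 68²:  R² = (4624 + 641) / 65 = 81
R = √81 = 9  ⇒  r_B = 9 − 1 = 8

rB=8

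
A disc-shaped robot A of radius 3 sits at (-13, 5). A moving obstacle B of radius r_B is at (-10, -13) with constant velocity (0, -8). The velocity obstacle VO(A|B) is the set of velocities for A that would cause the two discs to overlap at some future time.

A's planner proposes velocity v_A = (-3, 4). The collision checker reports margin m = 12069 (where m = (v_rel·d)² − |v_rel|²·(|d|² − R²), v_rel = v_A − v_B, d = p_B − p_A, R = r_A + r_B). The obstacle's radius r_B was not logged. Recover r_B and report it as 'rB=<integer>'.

m = 12069
d = (3, -18);  v_rel = (-3, 12),  |v_rel|² = 153
v_rel×d = (-3)·(-18) − (12)·(3) = 18
since m = R²·153 − 18²:  R² = (324 + 12069) / 153 = 81
R = √81 = 9  ⇒  r_B = 9 − 3 = 6

rB=6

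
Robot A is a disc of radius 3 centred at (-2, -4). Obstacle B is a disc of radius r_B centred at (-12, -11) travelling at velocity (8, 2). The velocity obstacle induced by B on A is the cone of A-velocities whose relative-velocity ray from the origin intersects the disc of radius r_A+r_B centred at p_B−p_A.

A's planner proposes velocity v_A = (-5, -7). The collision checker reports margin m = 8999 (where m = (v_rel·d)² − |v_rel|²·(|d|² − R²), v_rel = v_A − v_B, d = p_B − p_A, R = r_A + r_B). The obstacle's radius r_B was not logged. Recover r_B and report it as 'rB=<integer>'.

m = 8999
d = (-10, -7);  v_rel = (-13, -9),  |v_rel|² = 250
v_rel×d = (-13)·(-7) − (-9)·(-10) = 1
since m = R²·250 − 1²:  R² = (1 + 8999) / 250 = 36
R = √36 = 6  ⇒  r_B = 6 − 3 = 3

rB=3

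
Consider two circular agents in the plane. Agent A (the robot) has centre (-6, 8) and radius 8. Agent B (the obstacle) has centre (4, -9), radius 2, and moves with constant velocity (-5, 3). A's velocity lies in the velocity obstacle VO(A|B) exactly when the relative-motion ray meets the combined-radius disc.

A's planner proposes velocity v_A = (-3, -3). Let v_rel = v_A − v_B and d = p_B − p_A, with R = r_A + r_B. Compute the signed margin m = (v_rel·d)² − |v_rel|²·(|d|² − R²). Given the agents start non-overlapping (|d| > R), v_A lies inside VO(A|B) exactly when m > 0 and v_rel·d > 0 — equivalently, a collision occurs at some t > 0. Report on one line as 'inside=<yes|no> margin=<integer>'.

d = (10, -17),  |d|² = 389;  R = 8+2 = 10,  c = 389−10² = 289
v_rel = (2, -6),  |v_rel|² = 40;  v_rel·d = (2)·(10) + (-6)·(-17) = 122
40·t² − 244·t + 289 = 0  ⇒  m = 122² − 40·289 = 3324
m = 3324 > 0,  v_rel·d = 122 > 0  ⇒  inside

inside=yes margin=3324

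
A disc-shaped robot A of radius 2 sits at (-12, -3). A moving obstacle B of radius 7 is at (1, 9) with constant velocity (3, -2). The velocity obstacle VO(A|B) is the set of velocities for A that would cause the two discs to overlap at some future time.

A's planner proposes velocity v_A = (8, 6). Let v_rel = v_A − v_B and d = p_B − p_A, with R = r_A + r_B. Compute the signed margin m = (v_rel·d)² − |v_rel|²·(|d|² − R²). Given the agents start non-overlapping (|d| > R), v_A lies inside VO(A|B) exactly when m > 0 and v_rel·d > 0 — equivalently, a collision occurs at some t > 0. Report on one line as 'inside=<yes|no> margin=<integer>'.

d = (13, 12),  |d|² = 313;  R = 2+7 = 9,  c = 313−9² = 232
v_rel = (5, 8),  |v_rel|² = 89;  v_rel·d = (5)·(13) + (8)·(12) = 161
89·t² − 322·t + 232 = 0  ⇒  m = 161² − 89·232 = 5273
m = 5273 > 0,  v_rel·d = 161 > 0  ⇒  inside

inside=yes margin=5273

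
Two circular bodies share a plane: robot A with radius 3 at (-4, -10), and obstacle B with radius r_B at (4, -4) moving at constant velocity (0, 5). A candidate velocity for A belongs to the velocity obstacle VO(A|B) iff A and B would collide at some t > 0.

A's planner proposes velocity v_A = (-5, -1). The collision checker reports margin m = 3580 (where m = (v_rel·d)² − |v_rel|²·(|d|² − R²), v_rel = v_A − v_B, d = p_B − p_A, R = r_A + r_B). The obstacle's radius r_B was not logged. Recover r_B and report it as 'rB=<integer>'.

m = 3580
d = (8, 6);  v_rel = (-5, -6),  |v_rel|² = 61
v_rel×d = (-5)·(6) − (-6)·(8) = 18
since m = R²·61 − 18²:  R² = (324 + 3580) / 61 = 64
R = √64 = 8  ⇒  r_B = 8 − 3 = 5

rB=5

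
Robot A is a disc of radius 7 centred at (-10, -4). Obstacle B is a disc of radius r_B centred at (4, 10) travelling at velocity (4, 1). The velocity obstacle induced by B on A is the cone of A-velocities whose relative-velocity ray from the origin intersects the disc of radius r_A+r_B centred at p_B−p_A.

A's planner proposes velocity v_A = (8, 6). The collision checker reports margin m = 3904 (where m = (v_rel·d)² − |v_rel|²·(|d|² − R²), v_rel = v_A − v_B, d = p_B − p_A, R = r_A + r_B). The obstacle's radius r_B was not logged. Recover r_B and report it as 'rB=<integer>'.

m = 3904
d = (14, 14);  v_rel = (4, 5),  |v_rel|² = 41
v_rel×d = (4)·(14) − (5)·(14) = -14
since m = R²·41 − (-14)²:  R² = (196 + 3904) / 41 = 100
R = √100 = 10  ⇒  r_B = 10 − 7 = 3

rB=3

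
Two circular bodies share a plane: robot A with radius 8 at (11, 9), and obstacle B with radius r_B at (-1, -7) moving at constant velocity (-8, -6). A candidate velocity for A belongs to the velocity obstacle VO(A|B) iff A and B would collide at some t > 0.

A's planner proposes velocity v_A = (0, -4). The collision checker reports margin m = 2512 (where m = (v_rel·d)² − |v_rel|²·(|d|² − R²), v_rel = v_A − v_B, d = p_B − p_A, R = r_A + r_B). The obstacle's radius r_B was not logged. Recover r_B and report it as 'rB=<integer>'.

m = 2512
d = (-12, -16);  v_rel = (8, 2),  |v_rel|² = 68
v_rel×d = (8)·(-16) − (2)·(-12) = -104
since m = R²·68 − (-104)²:  R² = (10816 + 2512) / 68 = 196
R = √196 = 14  ⇒  r_B = 14 − 8 = 6

rB=6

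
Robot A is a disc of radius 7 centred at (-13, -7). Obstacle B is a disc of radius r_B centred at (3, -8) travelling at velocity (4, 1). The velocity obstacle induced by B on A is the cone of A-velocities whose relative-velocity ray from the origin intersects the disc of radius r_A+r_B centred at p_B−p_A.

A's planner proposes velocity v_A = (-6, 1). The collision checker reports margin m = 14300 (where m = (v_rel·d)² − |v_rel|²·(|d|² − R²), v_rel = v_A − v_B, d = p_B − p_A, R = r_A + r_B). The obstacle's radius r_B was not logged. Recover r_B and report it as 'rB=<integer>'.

m = 14300
d = (16, -1);  v_rel = (-10, 0),  |v_rel|² = 100
v_rel×d = (-10)·(-1) − (0)·(16) = 10
since m = R²·100 − 10²:  R² = (100 + 14300) / 100 = 144
R = √144 = 12  ⇒  r_B = 12 − 7 = 5

rB=5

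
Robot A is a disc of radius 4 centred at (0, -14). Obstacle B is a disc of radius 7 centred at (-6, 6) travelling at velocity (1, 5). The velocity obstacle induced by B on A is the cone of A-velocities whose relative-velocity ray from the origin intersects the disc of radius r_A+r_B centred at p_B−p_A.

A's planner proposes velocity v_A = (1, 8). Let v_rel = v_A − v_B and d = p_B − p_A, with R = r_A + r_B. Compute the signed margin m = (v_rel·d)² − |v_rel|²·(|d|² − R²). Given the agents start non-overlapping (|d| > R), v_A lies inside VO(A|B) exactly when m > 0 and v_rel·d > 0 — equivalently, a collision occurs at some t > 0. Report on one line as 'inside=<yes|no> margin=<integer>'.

d = (-6, 20),  |d|² = 436;  R = 4+7 = 11,  c = 436−11² = 315
v_rel = (0, 3),  |v_rel|² = 9;  v_rel·d = (0)·(-6) + (3)·(20) = 60
9·t² − 120·t + 315 = 0  ⇒  m = 60² − 9·315 = 765
m = 765 > 0,  v_rel·d = 60 > 0  ⇒  inside

inside=yes margin=765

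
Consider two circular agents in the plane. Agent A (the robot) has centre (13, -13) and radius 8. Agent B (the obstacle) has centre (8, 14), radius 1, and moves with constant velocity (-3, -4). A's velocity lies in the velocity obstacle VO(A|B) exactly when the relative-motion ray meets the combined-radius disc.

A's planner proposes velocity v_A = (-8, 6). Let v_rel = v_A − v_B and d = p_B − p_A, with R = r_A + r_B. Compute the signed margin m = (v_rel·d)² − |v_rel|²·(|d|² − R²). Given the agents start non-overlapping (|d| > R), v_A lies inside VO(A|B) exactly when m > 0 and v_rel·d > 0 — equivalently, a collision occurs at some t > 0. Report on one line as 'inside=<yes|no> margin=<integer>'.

d = (-5, 27),  |d|² = 754;  R = 8+1 = 9,  c = 754−9² = 673
v_rel = (-5, 10),  |v_rel|² = 125;  v_rel·d = (-5)·(-5) + (10)·(27) = 295
125·t² − 590·t + 673 = 0  ⇒  m = 295² − 125·673 = 2900
m = 2900 > 0,  v_rel·d = 295 > 0  ⇒  inside

inside=yes margin=2900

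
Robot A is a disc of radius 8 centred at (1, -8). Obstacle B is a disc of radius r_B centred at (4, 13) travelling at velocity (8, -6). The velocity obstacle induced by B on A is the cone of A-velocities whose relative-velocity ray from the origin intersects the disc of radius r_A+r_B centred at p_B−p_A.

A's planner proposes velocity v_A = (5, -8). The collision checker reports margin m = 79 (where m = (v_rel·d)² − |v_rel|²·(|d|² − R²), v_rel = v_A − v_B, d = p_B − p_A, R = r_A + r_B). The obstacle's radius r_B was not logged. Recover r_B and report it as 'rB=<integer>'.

m = 79
d = (3, 21);  v_rel = (-3, -2),  |v_rel|² = 13
v_rel×d = (-3)·(21) − (-2)·(3) = -57
since m = R²·13 − (-57)²:  R² = (3249 + 79) / 13 = 256
R = √256 = 16  ⇒  r_B = 16 − 8 = 8

rB=8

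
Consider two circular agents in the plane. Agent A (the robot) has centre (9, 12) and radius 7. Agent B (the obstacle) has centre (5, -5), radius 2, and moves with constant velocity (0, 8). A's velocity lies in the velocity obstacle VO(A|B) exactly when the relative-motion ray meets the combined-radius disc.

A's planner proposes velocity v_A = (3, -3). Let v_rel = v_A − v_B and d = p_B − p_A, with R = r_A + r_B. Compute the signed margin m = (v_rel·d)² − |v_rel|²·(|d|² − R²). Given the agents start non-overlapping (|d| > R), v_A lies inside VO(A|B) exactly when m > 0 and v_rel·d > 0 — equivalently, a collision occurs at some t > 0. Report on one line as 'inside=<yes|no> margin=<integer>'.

d = (-4, -17),  |d|² = 305;  R = 7+2 = 9,  c = 305−9² = 224
v_rel = (3, -11),  |v_rel|² = 130;  v_rel·d = (3)·(-4) + (-11)·(-17) = 175
130·t² − 350·t + 224 = 0  ⇒  m = 175² − 130·224 = 1505
m = 1505 > 0,  v_rel·d = 175 > 0  ⇒  inside

inside=yes margin=1505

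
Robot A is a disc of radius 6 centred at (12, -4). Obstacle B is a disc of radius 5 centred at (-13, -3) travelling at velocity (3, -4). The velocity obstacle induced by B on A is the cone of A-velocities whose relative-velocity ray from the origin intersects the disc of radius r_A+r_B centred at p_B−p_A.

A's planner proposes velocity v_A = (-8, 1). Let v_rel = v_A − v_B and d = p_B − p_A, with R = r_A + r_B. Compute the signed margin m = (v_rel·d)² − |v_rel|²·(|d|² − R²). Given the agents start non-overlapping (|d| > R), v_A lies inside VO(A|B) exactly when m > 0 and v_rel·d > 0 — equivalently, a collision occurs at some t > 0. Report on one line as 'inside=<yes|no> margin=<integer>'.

d = (-25, 1),  |d|² = 626;  R = 6+5 = 11,  c = 626−11² = 505
v_rel = (-11, 5),  |v_rel|² = 146;  v_rel·d = (-11)·(-25) + (5)·(1) = 280
146·t² − 560·t + 505 = 0  ⇒  m = 280² − 146·505 = 4670
m = 4670 > 0,  v_rel·d = 280 > 0  ⇒  inside

inside=yes margin=4670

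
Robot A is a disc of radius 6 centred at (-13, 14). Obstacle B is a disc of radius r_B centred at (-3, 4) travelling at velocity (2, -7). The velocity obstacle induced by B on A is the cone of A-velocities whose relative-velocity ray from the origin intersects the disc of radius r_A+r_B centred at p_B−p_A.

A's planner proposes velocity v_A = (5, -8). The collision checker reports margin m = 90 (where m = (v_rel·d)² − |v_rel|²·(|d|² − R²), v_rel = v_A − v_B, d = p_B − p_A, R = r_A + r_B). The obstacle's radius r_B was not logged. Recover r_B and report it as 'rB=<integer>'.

m = 90
d = (10, -10);  v_rel = (3, -1),  |v_rel|² = 10
v_rel×d = (3)·(-10) − (-1)·(10) = -20
since m = R²·10 − (-20)²:  R² = (400 + 90) / 10 = 49
R = √49 = 7  ⇒  r_B = 7 − 6 = 1

rB=1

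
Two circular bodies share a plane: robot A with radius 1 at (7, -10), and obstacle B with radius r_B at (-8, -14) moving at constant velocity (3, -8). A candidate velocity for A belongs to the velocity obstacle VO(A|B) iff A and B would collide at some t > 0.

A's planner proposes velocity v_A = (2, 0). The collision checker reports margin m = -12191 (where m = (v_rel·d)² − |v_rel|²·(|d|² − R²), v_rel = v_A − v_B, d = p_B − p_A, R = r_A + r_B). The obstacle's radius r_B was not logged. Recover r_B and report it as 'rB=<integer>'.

m = -12191
d = (-15, -4);  v_rel = (-1, 8),  |v_rel|² = 65
v_rel×d = (-1)·(-4) − (8)·(-15) = 124
since m = R²·65 − 124²:  R² = (15376 + -12191) / 65 = 49
R = √49 = 7  ⇒  r_B = 7 − 1 = 6

rB=6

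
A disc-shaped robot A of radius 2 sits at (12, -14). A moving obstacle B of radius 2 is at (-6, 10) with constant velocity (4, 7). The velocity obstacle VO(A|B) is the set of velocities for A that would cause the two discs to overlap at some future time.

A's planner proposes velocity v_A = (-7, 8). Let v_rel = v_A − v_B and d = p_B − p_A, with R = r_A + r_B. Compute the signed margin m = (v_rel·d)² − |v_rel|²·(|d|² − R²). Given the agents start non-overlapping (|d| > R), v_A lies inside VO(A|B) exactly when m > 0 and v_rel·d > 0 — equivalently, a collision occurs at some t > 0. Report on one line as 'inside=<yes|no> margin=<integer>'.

d = (-18, 24),  |d|² = 900;  R = 2+2 = 4,  c = 900−4² = 884
v_rel = (-11, 1),  |v_rel|² = 122;  v_rel·d = (-11)·(-18) + (1)·(24) = 222
122·t² − 444·t + 884 = 0  ⇒  m = 222² − 122·884 = -58564
m = -58564 < 0,  v_rel·d = 222 > 0  ⇒  outside

inside=no margin=-58564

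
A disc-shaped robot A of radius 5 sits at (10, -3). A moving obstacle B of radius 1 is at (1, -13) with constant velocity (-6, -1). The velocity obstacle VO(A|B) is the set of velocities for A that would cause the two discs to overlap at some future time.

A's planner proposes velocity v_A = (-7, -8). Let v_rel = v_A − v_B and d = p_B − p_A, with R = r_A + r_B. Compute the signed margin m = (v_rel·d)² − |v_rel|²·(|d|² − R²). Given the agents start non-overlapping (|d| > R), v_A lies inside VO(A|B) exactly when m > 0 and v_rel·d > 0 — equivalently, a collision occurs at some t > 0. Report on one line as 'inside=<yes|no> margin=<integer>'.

d = (-9, -10),  |d|² = 181;  R = 5+1 = 6,  c = 181−6² = 145
v_rel = (-1, -7),  |v_rel|² = 50;  v_rel·d = (-1)·(-9) + (-7)·(-10) = 79
50·t² − 158·t + 145 = 0  ⇒  m = 79² − 50·145 = -1009
m = -1009 < 0,  v_rel·d = 79 > 0  ⇒  outside

inside=no margin=-1009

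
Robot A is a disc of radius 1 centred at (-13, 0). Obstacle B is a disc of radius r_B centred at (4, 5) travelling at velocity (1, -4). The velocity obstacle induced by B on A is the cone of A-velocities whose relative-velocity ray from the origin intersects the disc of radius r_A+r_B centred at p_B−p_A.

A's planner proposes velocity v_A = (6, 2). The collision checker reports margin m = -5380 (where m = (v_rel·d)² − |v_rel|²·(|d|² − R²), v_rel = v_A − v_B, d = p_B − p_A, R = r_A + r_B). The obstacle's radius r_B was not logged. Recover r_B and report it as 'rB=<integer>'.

m = -5380
d = (17, 5);  v_rel = (5, 6),  |v_rel|² = 61
v_rel×d = (5)·(5) − (6)·(17) = -77
since m = R²·61 − (-77)²:  R² = (5929 + -5380) / 61 = 9
R = √9 = 3  ⇒  r_B = 3 − 1 = 2

rB=2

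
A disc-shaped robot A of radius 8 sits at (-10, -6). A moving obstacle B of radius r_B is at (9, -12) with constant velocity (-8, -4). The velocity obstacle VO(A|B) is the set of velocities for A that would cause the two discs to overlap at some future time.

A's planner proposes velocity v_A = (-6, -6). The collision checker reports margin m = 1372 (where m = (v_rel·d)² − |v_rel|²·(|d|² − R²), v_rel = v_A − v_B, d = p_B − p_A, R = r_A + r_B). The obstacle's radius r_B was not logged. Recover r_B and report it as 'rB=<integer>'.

m = 1372
d = (19, -6);  v_rel = (2, -2),  |v_rel|² = 8
v_rel×d = (2)·(-6) − (-2)·(19) = 26
since m = R²·8 − 26²:  R² = (676 + 1372) / 8 = 256
R = √256 = 16  ⇒  r_B = 16 − 8 = 8

rB=8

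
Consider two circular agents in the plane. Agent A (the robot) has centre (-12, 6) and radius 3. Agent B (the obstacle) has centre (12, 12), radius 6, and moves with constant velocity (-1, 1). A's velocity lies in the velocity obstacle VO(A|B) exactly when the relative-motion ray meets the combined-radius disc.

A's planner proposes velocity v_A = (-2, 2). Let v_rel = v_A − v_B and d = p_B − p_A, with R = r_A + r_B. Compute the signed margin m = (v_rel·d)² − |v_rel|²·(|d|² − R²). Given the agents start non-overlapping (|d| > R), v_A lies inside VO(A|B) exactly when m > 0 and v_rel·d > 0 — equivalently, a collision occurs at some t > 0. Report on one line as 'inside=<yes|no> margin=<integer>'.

d = (24, 6),  |d|² = 612;  R = 3+6 = 9,  c = 612−9² = 531
v_rel = (-1, 1),  |v_rel|² = 2;  v_rel·d = (-1)·(24) + (1)·(6) = -18
2·t² + 36·t + 531 = 0  ⇒  m = (-18)² − 2·531 = -738
m = -738 < 0,  v_rel·d = -18 < 0  ⇒  outside

inside=no margin=-738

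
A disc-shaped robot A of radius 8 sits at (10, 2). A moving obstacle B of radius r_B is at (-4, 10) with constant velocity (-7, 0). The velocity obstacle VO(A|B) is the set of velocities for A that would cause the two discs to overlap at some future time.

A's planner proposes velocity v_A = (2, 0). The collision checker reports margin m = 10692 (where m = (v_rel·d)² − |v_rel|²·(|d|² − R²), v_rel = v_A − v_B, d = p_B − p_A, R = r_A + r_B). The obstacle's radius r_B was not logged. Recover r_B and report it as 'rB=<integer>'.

m = 10692
d = (-14, 8);  v_rel = (9, 0),  |v_rel|² = 81
v_rel×d = (9)·(8) − (0)·(-14) = 72
since m = R²·81 − 72²:  R² = (5184 + 10692) / 81 = 196
R = √196 = 14  ⇒  r_B = 14 − 8 = 6

rB=6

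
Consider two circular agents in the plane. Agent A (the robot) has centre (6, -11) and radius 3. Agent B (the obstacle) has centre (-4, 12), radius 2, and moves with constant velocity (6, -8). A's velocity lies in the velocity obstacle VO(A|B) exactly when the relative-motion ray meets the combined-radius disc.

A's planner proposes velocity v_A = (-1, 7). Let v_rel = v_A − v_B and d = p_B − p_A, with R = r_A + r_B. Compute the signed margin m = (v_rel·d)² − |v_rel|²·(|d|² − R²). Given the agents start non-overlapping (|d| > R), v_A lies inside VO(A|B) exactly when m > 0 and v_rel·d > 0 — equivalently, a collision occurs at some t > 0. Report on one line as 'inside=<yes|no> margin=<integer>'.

d = (-10, 23),  |d|² = 629;  R = 3+2 = 5,  c = 629−5² = 604
v_rel = (-7, 15),  |v_rel|² = 274;  v_rel·d = (-7)·(-10) + (15)·(23) = 415
274·t² − 830·t + 604 = 0  ⇒  m = 415² − 274·604 = 6729
m = 6729 > 0,  v_rel·d = 415 > 0  ⇒  inside

inside=yes margin=6729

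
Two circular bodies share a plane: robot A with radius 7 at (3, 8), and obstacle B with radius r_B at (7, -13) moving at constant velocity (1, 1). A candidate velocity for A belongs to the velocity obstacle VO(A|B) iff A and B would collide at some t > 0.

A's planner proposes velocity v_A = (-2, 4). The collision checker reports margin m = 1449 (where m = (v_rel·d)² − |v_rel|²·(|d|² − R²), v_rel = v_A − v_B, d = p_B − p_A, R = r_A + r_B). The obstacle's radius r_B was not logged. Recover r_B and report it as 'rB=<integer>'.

m = 1449
d = (4, -21);  v_rel = (-3, 3),  |v_rel|² = 18
v_rel×d = (-3)·(-21) − (3)·(4) = 51
since m = R²·18 − 51²:  R² = (2601 + 1449) / 18 = 225
R = √225 = 15  ⇒  r_B = 15 − 7 = 8

rB=8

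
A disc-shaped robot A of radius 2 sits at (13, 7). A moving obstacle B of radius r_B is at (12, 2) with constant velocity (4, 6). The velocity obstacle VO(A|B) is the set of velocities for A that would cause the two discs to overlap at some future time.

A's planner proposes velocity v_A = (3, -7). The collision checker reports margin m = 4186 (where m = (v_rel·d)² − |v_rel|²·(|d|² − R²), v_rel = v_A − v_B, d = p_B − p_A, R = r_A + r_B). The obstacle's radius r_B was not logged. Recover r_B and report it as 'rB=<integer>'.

m = 4186
d = (-1, -5);  v_rel = (-1, -13),  |v_rel|² = 170
v_rel×d = (-1)·(-5) − (-13)·(-1) = -8
since m = R²·170 − (-8)²:  R² = (64 + 4186) / 170 = 25
R = √25 = 5  ⇒  r_B = 5 − 2 = 3

rB=3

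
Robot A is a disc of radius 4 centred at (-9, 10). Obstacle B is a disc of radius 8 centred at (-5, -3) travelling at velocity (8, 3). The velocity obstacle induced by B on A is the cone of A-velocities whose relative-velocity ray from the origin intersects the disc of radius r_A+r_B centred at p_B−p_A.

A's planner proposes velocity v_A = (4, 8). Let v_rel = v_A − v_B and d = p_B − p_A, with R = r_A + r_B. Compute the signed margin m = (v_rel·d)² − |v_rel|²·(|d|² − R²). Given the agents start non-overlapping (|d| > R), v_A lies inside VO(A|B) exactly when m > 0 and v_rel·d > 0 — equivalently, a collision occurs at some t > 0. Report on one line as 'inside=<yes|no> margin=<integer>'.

d = (4, -13),  |d|² = 185;  R = 4+8 = 12,  c = 185−12² = 41
v_rel = (-4, 5),  |v_rel|² = 41;  v_rel·d = (-4)·(4) + (5)·(-13) = -81
41·t² + 162·t + 41 = 0  ⇒  m = (-81)² − 41·41 = 4880
m = 4880 > 0,  v_rel·d = -81 < 0  ⇒  outside

inside=no margin=4880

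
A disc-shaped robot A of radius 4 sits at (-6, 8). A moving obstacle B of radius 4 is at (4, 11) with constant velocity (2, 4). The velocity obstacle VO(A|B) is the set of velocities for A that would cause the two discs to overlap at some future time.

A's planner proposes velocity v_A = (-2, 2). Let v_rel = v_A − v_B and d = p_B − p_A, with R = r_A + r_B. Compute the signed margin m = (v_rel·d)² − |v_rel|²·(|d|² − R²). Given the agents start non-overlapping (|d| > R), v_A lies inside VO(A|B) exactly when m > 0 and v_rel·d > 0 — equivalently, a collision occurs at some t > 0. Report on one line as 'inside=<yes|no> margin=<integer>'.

d = (10, 3),  |d|² = 109;  R = 4+4 = 8,  c = 109−8² = 45
v_rel = (-4, -2),  |v_rel|² = 20;  v_rel·d = (-4)·(10) + (-2)·(3) = -46
20·t² + 92·t + 45 = 0  ⇒  m = (-46)² − 20·45 = 1216
m = 1216 > 0,  v_rel·d = -46 < 0  ⇒  outside

inside=no margin=1216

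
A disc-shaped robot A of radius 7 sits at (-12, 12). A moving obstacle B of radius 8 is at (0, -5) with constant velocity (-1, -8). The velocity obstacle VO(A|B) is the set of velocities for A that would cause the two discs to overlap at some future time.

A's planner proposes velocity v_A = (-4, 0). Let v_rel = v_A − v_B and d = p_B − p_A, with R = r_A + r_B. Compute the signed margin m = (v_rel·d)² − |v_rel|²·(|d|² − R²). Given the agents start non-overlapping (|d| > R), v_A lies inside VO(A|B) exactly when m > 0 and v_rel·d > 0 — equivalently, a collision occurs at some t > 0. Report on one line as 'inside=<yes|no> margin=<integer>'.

d = (12, -17),  |d|² = 433;  R = 7+8 = 15,  c = 433−15² = 208
v_rel = (-3, 8),  |v_rel|² = 73;  v_rel·d = (-3)·(12) + (8)·(-17) = -172
73·t² + 344·t + 208 = 0  ⇒  m = (-172)² − 73·208 = 14400
m = 14400 > 0,  v_rel·d = -172 < 0  ⇒  outside

inside=no margin=14400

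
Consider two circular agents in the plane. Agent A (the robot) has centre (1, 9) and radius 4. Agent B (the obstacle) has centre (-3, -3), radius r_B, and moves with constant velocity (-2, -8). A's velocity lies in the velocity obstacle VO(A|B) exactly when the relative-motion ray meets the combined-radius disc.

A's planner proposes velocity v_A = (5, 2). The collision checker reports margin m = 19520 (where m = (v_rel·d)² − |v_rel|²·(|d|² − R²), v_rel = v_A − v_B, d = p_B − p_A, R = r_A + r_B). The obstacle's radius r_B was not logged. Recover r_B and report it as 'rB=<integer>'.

m = 19520
d = (-4, -12);  v_rel = (7, 10),  |v_rel|² = 149
v_rel×d = (7)·(-12) − (10)·(-4) = -44
since m = R²·149 − (-44)²:  R² = (1936 + 19520) / 149 = 144
R = √144 = 12  ⇒  r_B = 12 − 4 = 8

rB=8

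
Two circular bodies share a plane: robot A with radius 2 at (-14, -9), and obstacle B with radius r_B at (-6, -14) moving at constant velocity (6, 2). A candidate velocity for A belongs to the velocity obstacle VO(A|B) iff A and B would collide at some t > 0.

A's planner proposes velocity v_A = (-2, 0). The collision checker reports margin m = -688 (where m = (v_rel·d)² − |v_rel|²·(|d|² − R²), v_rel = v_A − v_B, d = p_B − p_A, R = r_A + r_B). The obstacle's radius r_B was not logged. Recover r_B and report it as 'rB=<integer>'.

m = -688
d = (8, -5);  v_rel = (-8, -2),  |v_rel|² = 68
v_rel×d = (-8)·(-5) − (-2)·(8) = 56
since m = R²·68 − 56²:  R² = (3136 + -688) / 68 = 36
R = √36 = 6  ⇒  r_B = 6 − 2 = 4

rB=4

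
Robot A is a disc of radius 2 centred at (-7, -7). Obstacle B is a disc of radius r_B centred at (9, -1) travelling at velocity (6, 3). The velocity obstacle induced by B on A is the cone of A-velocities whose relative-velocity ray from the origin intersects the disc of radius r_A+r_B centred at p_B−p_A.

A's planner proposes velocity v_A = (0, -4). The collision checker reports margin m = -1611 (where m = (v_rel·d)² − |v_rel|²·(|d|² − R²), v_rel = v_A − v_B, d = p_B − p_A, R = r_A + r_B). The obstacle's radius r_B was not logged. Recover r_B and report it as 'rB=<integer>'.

m = -1611
d = (16, 6);  v_rel = (-6, -7),  |v_rel|² = 85
v_rel×d = (-6)·(6) − (-7)·(16) = 76
since m = R²·85 − 76²:  R² = (5776 + -1611) / 85 = 49
R = √49 = 7  ⇒  r_B = 7 − 2 = 5

rB=5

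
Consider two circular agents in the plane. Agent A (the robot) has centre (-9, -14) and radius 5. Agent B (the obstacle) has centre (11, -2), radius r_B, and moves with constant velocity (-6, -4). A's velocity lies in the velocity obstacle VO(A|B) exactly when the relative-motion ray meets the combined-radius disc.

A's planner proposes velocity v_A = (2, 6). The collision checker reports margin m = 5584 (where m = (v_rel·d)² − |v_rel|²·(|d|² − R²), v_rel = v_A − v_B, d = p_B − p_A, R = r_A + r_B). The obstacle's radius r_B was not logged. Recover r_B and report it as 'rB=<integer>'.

m = 5584
d = (20, 12);  v_rel = (8, 10),  |v_rel|² = 164
v_rel×d = (8)·(12) − (10)·(20) = -104
since m = R²·164 − (-104)²:  R² = (10816 + 5584) / 164 = 100
R = √100 = 10  ⇒  r_B = 10 − 5 = 5

rB=5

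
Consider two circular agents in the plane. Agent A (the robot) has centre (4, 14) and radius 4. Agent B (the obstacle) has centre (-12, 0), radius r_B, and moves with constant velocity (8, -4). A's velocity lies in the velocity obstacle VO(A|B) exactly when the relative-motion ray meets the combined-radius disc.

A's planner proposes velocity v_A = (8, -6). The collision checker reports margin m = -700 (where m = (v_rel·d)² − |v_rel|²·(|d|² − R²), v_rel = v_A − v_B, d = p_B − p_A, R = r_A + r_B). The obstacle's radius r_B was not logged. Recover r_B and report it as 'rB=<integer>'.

m = -700
d = (-16, -14);  v_rel = (0, -2),  |v_rel|² = 4
v_rel×d = (0)·(-14) − (-2)·(-16) = -32
since m = R²·4 − (-32)²:  R² = (1024 + -700) / 4 = 81
R = √81 = 9  ⇒  r_B = 9 − 4 = 5

rB=5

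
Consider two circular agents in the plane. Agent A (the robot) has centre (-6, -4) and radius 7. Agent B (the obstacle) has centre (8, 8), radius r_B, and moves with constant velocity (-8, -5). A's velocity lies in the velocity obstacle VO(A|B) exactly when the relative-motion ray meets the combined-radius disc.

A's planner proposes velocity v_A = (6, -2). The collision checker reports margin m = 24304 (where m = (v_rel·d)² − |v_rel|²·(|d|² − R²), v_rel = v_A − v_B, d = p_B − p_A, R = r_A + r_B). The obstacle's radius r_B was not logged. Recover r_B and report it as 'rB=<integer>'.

m = 24304
d = (14, 12);  v_rel = (14, 3),  |v_rel|² = 205
v_rel×d = (14)·(12) − (3)·(14) = 126
since m = R²·205 − 126²:  R² = (15876 + 24304) / 205 = 196
R = √196 = 14  ⇒  r_B = 14 − 7 = 7

rB=7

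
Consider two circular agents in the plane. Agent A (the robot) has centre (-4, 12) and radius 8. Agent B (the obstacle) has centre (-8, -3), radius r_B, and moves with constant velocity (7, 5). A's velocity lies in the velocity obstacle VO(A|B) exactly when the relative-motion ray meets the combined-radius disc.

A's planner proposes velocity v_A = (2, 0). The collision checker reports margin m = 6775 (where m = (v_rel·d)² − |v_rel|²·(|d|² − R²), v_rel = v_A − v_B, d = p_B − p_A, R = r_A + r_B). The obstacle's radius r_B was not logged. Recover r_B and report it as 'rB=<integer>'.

m = 6775
d = (-4, -15);  v_rel = (-5, -5),  |v_rel|² = 50
v_rel×d = (-5)·(-15) − (-5)·(-4) = 55
since m = R²·50 − 55²:  R² = (3025 + 6775) / 50 = 196
R = √196 = 14  ⇒  r_B = 14 − 8 = 6

rB=6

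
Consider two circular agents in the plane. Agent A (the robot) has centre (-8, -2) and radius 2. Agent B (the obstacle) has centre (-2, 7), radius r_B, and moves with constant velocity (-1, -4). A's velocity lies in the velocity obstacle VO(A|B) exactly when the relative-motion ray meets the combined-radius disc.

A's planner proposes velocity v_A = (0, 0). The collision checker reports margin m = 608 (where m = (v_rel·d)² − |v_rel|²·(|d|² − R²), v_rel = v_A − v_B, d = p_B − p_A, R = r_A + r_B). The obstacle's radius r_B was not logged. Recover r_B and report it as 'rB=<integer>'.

m = 608
d = (6, 9);  v_rel = (1, 4),  |v_rel|² = 17
v_rel×d = (1)·(9) − (4)·(6) = -15
since m = R²·17 − (-15)²:  R² = (225 + 608) / 17 = 49
R = √49 = 7  ⇒  r_B = 7 − 2 = 5

rB=5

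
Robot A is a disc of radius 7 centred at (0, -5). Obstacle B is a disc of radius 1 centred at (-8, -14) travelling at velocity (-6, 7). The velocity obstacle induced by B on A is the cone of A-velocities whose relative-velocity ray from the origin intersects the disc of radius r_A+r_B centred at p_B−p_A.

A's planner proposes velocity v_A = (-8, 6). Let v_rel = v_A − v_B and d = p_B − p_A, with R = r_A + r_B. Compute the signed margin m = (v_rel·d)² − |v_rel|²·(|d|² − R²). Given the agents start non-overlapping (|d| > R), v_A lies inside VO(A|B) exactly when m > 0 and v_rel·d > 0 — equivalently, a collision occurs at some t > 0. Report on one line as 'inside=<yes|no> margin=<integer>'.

d = (-8, -9),  |d|² = 145;  R = 7+1 = 8,  c = 145−8² = 81
v_rel = (-2, -1),  |v_rel|² = 5;  v_rel·d = (-2)·(-8) + (-1)·(-9) = 25
5·t² − 50·t + 81 = 0  ⇒  m = 25² − 5·81 = 220
m = 220 > 0,  v_rel·d = 25 > 0  ⇒  inside

inside=yes margin=220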